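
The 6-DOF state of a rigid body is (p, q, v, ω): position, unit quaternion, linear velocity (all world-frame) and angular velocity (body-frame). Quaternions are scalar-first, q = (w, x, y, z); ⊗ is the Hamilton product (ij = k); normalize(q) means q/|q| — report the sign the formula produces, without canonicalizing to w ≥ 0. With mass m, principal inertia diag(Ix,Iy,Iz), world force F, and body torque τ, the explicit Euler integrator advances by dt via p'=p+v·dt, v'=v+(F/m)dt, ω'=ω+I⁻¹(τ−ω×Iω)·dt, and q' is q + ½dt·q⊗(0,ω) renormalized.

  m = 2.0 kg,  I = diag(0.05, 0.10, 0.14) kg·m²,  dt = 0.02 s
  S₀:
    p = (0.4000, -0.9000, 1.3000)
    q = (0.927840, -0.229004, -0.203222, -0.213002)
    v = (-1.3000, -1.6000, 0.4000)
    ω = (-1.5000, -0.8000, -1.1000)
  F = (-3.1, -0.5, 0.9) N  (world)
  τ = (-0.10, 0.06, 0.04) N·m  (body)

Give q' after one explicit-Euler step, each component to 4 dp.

q' = (0.9202, -0.2423, -0.2099, -0.2244)

q⊗(0,ω) = (-0.7403858, -1.3386174, -0.6746734, -1.1422538)
q + ½dt·q⊗(0,ω), renormalized = (0.9202, -0.2423, -0.2099, -0.2244)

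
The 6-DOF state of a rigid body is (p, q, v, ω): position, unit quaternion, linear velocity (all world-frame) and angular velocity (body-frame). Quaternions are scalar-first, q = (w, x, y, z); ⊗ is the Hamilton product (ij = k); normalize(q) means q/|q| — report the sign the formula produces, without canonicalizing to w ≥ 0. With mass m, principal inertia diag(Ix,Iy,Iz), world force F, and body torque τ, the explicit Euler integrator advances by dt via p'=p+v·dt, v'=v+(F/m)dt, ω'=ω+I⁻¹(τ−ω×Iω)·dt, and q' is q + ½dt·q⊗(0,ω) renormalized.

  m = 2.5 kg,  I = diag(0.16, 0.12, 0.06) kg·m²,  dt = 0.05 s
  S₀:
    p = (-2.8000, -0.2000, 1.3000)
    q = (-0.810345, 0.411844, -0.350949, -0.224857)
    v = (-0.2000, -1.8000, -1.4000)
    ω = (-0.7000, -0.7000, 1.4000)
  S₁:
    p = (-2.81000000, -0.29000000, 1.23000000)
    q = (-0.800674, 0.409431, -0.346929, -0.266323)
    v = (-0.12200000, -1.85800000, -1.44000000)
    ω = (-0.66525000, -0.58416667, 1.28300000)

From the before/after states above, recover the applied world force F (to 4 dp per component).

F = (3.9000, -2.9000, -2.0000)

v₁ − v₀ = (0.07800000, -0.05800000, -0.04000000)
F = m·Δv/dt = (3.9000, -2.9000, -2.0000)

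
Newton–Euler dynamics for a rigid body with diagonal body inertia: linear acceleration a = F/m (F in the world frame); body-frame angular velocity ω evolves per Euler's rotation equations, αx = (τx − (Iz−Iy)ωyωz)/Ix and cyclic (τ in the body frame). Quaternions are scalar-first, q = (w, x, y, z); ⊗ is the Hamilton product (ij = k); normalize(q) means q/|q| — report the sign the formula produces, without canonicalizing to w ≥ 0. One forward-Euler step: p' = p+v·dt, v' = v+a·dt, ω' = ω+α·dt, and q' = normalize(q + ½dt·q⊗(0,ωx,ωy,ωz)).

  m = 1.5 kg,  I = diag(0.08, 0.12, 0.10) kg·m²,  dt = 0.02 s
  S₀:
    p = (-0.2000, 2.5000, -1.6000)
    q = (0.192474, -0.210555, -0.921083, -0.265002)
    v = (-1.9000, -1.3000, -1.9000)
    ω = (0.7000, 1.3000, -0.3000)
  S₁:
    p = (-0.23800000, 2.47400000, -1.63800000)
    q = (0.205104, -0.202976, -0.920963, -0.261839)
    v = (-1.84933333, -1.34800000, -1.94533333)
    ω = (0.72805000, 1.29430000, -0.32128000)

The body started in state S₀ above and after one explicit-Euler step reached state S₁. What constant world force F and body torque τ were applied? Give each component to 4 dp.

Δω = ω₁−ω₀ = (0.02805000, -0.00570000, -0.02128000)
τ = I·(Δω/dt) + ω₀×(Iω₀) = (0.1200, -0.0300, -0.0700)
Δv = v₁−v₀ = (0.05066667, -0.04800000, -0.04533333)
F = m·Δv/dt = (3.8000, -3.6000, -3.4000)

F = (3.8000, -3.6000, -3.4000)
τ = (0.1200, -0.0300, -0.0700)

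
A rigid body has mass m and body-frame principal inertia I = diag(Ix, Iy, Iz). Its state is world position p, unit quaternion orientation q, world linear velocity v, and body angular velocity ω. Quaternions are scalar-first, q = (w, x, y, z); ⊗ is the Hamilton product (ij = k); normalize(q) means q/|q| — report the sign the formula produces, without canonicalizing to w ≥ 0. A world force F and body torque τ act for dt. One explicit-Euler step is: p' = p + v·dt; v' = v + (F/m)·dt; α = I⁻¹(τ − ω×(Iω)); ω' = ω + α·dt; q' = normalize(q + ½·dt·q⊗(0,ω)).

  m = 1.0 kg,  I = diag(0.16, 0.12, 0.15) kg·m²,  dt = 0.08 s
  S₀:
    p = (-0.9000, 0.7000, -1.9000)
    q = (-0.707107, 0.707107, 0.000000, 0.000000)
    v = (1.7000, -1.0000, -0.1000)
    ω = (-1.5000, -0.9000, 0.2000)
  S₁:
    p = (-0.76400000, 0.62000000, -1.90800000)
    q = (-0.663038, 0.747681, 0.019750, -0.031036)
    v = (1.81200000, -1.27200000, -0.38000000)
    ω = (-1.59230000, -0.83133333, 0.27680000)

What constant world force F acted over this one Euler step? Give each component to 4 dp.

F = (1.4000, -3.4000, -3.5000)

v₁ − v₀ = (0.11200000, -0.27200000, -0.28000000)
F = m·Δv/dt = (1.4000, -3.4000, -3.5000)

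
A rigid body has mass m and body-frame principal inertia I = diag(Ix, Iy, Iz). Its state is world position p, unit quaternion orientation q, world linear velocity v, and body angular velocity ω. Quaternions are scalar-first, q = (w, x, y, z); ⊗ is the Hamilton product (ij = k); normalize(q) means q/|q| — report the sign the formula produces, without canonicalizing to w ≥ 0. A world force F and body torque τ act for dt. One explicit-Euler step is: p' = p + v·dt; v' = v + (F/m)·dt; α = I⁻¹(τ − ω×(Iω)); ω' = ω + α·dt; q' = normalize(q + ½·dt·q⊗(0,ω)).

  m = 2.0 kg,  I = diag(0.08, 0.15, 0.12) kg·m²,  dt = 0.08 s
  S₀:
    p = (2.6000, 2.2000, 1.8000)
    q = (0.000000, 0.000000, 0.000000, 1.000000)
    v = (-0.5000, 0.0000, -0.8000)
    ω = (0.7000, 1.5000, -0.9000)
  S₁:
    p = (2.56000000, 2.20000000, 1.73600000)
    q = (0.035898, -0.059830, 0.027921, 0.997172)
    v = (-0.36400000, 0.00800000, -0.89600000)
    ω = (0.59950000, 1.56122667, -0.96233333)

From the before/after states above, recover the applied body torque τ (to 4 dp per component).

Δω = ω₁−ω₀ = (-0.10050000, 0.06122667, -0.06233333)
ω₀×(Iω₀) = (0.0405, 0.0252, 0.0735)
I·α + gyro = (-0.0600, 0.1400, -0.0200)

τ = (-0.0600, 0.1400, -0.0200)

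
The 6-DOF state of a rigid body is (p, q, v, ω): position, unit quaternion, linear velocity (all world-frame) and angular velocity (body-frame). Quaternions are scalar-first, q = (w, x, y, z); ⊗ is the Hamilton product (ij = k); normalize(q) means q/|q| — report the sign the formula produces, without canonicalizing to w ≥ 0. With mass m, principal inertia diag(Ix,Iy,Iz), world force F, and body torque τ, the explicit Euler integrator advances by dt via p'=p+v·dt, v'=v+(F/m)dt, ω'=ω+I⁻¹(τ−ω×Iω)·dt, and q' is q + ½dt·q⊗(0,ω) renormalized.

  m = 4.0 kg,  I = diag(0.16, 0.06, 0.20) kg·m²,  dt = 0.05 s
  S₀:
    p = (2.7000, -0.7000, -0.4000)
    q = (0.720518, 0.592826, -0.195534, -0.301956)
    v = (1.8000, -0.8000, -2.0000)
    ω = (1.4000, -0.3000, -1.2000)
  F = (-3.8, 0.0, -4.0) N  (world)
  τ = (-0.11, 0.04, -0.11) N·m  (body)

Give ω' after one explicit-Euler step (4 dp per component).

precession coupling ω×(Iω) = (0.0504, 0.0672, 0.0420)
angular accel α = (-1.0025, -0.4533, -0.7600)
ω' = ω + α·dt = (1.3499, -0.3227, -1.2380)

ω' = (1.3499, -0.3227, -1.2380)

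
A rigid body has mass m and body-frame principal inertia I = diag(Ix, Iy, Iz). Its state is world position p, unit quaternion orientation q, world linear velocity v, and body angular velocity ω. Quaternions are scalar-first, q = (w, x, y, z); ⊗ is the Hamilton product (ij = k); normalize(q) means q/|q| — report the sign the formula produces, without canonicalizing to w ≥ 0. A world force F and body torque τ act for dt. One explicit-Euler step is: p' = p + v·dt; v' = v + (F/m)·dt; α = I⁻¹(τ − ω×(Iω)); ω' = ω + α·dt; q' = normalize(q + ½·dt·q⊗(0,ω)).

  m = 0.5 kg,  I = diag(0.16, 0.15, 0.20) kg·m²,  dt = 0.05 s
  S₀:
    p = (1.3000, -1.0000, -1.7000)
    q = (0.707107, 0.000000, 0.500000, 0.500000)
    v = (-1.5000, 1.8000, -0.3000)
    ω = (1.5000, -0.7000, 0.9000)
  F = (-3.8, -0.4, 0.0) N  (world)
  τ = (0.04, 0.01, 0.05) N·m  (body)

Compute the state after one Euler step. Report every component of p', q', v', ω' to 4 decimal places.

new position p' = (1.2250, -0.9100, -1.7150)
v + (F/m)dt = (-1.8800, 1.7600, -0.3000)
precession coupling ω×(Iω) = (-0.0315, -0.0540, 0.0105)
(τ − ω×Iω)/I = (0.4469, 0.4267, 0.1975)
ω + α·dt = (1.5223, -0.6787, 0.9099)
Hamilton product q⊗(0,ω) = (-0.1000000, 1.8606605, 0.2550251, -0.1136037)
updated quaternion q' = (0.7038, 0.0465, 0.5058, 0.4966)

p' = (1.2250, -0.9100, -1.7150)
q' = (0.7038, 0.0465, 0.5058, 0.4966)
v' = (-1.8800, 1.7600, -0.3000)
ω' = (1.5223, -0.6787, 0.9099)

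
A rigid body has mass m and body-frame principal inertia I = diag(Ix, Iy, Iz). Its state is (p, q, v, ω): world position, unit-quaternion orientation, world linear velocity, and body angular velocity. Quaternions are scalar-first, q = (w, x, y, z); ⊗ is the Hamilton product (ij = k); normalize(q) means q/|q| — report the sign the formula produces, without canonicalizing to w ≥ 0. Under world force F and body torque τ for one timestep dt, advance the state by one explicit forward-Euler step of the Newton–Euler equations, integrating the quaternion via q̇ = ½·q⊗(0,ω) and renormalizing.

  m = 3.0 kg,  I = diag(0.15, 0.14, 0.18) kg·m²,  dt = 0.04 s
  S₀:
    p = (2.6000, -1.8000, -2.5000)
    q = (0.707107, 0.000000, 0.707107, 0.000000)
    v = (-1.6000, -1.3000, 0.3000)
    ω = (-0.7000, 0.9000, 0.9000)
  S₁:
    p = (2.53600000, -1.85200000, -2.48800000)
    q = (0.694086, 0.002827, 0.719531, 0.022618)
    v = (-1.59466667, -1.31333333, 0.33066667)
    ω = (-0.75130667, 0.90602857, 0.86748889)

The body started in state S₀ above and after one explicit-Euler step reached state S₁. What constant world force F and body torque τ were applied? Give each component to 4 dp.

ω₁ − ω₀ = (-0.05130667, 0.00602857, -0.03251111)
ω₀×(Iω₀) = (0.0324, 0.0189, 0.0063)
applied torque τ = (-0.1600, 0.0400, -0.1400)
velocity change Δv = (0.00533333, -0.01333333, 0.03066667)
applied force F = (0.4000, -1.0000, 2.3000)

F = (0.4000, -1.0000, 2.3000)
τ = (-0.1600, 0.0400, -0.1400)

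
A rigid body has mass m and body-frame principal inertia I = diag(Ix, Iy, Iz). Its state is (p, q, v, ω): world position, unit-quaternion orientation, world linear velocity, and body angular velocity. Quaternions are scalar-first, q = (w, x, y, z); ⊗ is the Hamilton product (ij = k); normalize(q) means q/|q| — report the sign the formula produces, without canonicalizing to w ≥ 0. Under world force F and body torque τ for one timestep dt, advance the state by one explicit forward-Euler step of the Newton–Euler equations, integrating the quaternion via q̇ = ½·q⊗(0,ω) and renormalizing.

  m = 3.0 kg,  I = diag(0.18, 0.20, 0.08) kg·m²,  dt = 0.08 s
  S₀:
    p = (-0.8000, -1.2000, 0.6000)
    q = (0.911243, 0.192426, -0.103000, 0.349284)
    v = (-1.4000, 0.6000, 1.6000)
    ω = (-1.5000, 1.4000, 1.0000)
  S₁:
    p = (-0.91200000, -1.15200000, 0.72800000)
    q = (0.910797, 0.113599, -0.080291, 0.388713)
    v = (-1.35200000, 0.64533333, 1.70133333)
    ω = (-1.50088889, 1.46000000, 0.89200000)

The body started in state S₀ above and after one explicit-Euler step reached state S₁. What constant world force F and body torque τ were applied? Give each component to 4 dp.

F = (1.8000, 1.7000, 3.8000)
τ = (-0.1700, 0.0000, -0.1500)

velocity change Δv = (0.04800000, 0.04533333, 0.10133333)
F = m·Δv/dt = (1.8000, 1.7000, 3.8000)
Δω = ω₁−ω₀ = (-0.00088889, 0.06000000, -0.10800000)
applied torque τ = (-0.1700, 0.0000, -0.1500)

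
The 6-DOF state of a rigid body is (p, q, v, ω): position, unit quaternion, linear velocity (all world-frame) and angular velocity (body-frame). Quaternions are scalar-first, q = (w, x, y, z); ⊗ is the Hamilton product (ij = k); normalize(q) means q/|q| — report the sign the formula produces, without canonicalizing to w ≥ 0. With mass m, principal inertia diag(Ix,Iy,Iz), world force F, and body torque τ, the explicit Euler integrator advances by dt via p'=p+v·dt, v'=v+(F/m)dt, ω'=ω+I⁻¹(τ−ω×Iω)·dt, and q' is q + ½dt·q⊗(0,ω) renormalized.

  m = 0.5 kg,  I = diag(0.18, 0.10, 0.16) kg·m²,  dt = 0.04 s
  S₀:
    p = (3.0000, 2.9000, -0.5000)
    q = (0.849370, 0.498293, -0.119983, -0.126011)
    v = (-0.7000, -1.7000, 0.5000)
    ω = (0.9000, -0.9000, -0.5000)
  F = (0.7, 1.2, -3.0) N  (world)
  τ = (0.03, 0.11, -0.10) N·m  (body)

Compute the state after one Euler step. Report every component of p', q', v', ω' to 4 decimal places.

a = (1.4000, 2.4000, -6.0000)
p + v·dt = (2.9720, 2.8320, -0.4800)
v + (F/m)dt = (-0.6440, -1.6040, 0.2600)
angular accel α = (0.0167, 1.1900, -1.0300)
new body rate ω' = (0.9007, -0.8524, -0.5412)
Hamilton product q⊗(0,ω) = (-0.6194539, 0.7110146, -0.6286964, -0.7651640)
q' = normalize(q + ½dt·q⊗(0,ω)) = (0.8367, 0.5123, -0.1325, -0.1413)

p' = (2.9720, 2.8320, -0.4800)
q' = (0.8367, 0.5123, -0.1325, -0.1413)
v' = (-0.6440, -1.6040, 0.2600)
ω' = (0.9007, -0.8524, -0.5412)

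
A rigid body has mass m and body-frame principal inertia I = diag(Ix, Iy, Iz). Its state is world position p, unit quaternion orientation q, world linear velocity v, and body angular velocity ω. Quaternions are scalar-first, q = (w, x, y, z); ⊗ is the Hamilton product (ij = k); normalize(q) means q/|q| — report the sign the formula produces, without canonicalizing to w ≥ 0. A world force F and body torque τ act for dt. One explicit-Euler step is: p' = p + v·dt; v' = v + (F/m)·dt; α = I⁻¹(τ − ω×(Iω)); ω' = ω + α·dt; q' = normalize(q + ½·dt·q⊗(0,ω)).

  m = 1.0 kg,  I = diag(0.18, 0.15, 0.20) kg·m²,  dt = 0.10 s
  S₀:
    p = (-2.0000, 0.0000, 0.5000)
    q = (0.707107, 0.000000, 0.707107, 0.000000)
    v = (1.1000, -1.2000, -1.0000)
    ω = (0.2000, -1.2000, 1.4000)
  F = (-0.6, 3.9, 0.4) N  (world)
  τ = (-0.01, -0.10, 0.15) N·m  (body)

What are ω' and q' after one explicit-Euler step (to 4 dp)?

ω' = (0.2411, -1.2629, 1.4714)
q' = (0.7463, 0.0563, 0.6618, 0.0422)

precession coupling ω×(Iω) = (-0.0840, -0.0056, 0.0072)
angular accel α = (0.4111, -0.6293, 0.7140)
new body rate ω' = (0.2411, -1.2629, 1.4714)
q⊗(0,ω) = (0.8485284, 1.1313712, -0.8485284, 0.8485284)
q + ½dt·q⊗(0,ω), renormalized = (0.7463, 0.0563, 0.6618, 0.0422)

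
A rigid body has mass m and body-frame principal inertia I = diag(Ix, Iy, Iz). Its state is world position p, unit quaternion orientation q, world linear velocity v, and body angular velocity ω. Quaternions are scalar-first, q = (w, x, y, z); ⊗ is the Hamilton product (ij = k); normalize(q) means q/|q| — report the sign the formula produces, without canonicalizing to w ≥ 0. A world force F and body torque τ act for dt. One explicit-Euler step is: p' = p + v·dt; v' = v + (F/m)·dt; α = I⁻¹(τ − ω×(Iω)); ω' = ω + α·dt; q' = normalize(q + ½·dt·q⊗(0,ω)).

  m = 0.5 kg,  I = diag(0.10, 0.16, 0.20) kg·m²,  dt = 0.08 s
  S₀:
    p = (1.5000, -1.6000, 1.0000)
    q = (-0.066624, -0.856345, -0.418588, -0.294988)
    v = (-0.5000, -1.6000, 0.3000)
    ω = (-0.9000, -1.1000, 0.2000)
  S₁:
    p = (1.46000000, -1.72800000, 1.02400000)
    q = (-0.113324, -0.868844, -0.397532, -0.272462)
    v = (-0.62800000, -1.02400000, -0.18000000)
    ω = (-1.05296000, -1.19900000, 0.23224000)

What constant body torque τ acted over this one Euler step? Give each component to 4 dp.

τ = (-0.2000, -0.1800, 0.1400)

ω₁ − ω₀ = (-0.15296000, -0.09900000, 0.03224000)
ω₀×(Iω₀) = (-0.0088, 0.0180, 0.0594)
applied torque τ = (-0.2000, -0.1800, 0.1400)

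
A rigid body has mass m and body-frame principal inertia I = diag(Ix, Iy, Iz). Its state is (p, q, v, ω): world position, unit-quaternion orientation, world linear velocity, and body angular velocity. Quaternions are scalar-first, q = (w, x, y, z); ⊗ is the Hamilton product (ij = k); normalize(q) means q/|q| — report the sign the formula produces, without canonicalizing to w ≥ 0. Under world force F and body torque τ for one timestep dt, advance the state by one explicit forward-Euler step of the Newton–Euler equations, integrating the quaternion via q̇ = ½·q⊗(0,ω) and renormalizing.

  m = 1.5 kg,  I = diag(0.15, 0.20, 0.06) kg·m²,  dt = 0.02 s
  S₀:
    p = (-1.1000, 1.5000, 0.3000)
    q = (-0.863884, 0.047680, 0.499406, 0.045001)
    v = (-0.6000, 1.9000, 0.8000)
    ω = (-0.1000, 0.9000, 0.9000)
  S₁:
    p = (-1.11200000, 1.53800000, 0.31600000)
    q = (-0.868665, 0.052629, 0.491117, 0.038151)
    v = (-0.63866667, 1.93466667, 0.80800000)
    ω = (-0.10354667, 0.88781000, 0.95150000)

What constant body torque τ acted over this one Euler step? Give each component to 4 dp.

ω₁ − ω₀ = (-0.00354667, -0.01219000, 0.05150000)
precession coupling = (-0.1134, -0.0081, -0.0045)
applied torque τ = (-0.1400, -0.1300, 0.1500)

τ = (-0.1400, -0.1300, 0.1500)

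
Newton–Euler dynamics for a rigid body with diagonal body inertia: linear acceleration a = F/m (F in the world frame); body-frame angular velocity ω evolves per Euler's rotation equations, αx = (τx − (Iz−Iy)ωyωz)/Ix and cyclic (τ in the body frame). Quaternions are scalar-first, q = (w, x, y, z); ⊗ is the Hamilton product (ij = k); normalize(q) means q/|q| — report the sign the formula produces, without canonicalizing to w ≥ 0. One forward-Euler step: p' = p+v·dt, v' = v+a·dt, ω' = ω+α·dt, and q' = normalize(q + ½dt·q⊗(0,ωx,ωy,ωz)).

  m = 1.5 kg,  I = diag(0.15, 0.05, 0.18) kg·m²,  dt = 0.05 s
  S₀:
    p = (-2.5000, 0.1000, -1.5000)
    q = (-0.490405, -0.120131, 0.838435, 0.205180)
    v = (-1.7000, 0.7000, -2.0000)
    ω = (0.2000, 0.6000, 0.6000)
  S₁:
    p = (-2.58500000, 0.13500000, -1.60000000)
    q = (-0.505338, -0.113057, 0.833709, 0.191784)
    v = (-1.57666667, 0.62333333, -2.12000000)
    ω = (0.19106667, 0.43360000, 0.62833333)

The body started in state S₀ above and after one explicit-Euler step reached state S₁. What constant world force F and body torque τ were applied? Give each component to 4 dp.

F = (3.7000, -2.3000, -3.6000)
τ = (0.0200, -0.1700, 0.0900)

Δv = v₁−v₀ = (0.12333333, -0.07666667, -0.12000000)
m·(v₁−v₀)/dt = (3.7000, -2.3000, -3.6000)
ω₁ − ω₀ = (-0.00893333, -0.16640000, 0.02833333)
gyro term ω₀×Iω₀ = (0.0468, -0.0036, -0.0120)
τ = I·(Δω/dt) + ω₀×(Iω₀) = (0.0200, -0.1700, 0.0900)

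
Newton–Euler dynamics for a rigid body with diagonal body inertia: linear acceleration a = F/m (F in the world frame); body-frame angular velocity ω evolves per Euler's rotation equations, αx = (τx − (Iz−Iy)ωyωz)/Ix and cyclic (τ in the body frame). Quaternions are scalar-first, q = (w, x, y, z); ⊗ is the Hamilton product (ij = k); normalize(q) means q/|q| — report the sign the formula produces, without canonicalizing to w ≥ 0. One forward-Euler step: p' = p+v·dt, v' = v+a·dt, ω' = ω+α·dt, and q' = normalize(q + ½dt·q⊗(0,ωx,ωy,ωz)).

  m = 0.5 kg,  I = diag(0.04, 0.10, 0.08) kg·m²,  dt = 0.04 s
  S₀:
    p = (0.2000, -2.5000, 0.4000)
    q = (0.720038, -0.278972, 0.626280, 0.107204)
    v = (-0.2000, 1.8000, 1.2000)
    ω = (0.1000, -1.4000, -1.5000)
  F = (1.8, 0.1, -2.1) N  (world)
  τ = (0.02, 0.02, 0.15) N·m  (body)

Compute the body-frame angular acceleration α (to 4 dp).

ω×(Iω) gyroscopic = (-0.0420, 0.0060, -0.0084)
(τ − ω×Iω)/I = (1.5500, 0.1400, 1.9800)

α = (1.5500, 0.1400, 1.9800)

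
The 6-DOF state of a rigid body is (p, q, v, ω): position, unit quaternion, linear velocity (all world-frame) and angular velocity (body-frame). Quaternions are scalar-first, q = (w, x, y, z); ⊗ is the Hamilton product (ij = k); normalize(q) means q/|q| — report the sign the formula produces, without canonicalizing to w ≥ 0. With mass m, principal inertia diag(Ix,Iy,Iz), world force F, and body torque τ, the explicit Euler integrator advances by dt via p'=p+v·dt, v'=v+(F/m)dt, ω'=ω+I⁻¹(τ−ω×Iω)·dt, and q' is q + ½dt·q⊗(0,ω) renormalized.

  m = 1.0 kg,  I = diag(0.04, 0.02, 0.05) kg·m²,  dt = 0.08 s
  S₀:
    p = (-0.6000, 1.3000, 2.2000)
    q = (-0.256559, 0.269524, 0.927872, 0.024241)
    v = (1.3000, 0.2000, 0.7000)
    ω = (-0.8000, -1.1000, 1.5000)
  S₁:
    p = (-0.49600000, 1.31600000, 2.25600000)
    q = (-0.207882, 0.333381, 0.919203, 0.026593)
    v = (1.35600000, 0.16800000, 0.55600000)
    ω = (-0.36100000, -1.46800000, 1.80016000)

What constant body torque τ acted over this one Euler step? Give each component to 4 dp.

τ = (0.1700, -0.0800, 0.1700)

rate change Δω = (0.43900000, -0.36800000, 0.30016000)
gyro term ω₀×Iω₀ = (-0.0495, 0.0120, -0.0176)
applied torque τ = (0.1700, -0.0800, 0.1700)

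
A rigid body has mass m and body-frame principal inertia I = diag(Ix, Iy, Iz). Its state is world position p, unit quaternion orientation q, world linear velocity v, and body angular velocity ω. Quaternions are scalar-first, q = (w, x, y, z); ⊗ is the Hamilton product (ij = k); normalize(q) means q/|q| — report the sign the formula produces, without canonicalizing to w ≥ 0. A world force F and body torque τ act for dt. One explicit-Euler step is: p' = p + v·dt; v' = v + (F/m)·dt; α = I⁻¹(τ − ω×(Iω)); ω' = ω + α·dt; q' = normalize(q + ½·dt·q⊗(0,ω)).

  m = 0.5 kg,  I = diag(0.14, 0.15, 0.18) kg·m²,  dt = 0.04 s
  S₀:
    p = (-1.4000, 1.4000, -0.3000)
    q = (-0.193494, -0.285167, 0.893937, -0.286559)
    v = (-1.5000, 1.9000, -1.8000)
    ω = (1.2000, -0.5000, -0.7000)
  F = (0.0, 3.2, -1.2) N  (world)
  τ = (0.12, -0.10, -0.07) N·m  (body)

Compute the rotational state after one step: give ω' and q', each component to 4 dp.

gyro term ω×Iω = (0.0105, 0.0336, -0.0060)
angular accel α = (0.7821, -0.8907, -0.3556)
ω + α·dt = (1.2313, -0.5356, -0.7142)
Hamilton product q⊗(0,ω) = (0.5885776, -1.0012282, -0.4467407, -0.7946951)
updated quaternion q' = (-0.1816, -0.3051, 0.8846, -0.3023)

ω' = (1.2313, -0.5356, -0.7142)
q' = (-0.1816, -0.3051, 0.8846, -0.3023)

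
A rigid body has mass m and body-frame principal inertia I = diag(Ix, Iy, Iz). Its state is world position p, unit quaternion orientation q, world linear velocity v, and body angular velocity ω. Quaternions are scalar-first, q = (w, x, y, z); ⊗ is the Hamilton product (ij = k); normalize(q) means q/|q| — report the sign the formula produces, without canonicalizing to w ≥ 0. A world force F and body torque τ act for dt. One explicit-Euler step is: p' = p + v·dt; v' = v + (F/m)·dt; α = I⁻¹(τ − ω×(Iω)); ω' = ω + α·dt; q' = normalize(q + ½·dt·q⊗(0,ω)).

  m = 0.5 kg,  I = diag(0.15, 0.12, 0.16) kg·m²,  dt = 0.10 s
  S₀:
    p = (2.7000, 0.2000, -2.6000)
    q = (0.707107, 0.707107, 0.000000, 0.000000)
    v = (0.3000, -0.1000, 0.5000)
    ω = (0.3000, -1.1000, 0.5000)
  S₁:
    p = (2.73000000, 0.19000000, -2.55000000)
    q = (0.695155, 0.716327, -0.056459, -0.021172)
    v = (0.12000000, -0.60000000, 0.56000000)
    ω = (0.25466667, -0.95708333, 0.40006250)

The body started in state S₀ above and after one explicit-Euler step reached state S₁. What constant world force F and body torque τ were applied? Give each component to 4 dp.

F = (-0.9000, -2.5000, 0.3000)
τ = (-0.0900, 0.1700, -0.1500)

Δv = v₁−v₀ = (-0.18000000, -0.50000000, 0.06000000)
F = m·Δv/dt = (-0.9000, -2.5000, 0.3000)
ω₁ − ω₀ = (-0.04533333, 0.14291667, -0.09993750)
I·α + gyro = (-0.0900, 0.1700, -0.1500)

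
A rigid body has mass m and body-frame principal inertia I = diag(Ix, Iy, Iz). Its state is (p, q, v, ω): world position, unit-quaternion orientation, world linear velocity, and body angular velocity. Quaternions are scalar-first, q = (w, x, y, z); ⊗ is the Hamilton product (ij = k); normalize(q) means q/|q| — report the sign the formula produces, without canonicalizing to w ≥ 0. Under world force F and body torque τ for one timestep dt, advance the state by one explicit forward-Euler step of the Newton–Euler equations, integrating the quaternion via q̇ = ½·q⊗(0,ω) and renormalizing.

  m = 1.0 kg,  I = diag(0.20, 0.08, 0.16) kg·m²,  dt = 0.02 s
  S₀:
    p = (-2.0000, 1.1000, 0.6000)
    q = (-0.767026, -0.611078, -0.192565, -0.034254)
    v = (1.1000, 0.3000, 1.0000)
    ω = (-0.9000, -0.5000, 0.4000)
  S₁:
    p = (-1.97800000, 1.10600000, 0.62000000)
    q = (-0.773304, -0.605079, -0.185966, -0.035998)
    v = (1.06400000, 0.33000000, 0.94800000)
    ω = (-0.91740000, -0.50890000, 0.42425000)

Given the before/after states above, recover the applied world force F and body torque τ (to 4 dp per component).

Δω = ω₁−ω₀ = (-0.01740000, -0.00890000, 0.02425000)
applied torque τ = (-0.1900, -0.0500, 0.1400)
Δv = v₁−v₀ = (-0.03600000, 0.03000000, -0.05200000)
applied force F = (-1.8000, 1.5000, -2.6000)

F = (-1.8000, 1.5000, -2.6000)
τ = (-0.1900, -0.0500, 0.1400)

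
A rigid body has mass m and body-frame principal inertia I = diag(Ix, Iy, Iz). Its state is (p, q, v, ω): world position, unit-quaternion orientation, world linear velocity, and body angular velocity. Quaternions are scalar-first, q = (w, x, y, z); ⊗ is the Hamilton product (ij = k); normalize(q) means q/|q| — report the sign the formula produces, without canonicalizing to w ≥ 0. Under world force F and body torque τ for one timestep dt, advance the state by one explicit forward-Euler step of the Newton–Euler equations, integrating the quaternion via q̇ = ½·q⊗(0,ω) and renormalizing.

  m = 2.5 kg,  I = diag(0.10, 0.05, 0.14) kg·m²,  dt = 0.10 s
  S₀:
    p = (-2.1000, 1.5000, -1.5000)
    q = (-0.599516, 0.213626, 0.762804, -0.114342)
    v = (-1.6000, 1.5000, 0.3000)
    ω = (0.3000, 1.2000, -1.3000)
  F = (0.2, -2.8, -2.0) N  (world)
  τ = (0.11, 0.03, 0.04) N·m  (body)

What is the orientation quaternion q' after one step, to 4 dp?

q' = (-0.6533, 0.1613, 0.7360, -0.0737)

Hamilton product q⊗(0,ω) = (-1.1280972, -1.0342896, -0.4760080, 0.8068808)
q' = normalize(q + ½dt·q⊗(0,ω)) = (-0.6533, 0.1613, 0.7360, -0.0737)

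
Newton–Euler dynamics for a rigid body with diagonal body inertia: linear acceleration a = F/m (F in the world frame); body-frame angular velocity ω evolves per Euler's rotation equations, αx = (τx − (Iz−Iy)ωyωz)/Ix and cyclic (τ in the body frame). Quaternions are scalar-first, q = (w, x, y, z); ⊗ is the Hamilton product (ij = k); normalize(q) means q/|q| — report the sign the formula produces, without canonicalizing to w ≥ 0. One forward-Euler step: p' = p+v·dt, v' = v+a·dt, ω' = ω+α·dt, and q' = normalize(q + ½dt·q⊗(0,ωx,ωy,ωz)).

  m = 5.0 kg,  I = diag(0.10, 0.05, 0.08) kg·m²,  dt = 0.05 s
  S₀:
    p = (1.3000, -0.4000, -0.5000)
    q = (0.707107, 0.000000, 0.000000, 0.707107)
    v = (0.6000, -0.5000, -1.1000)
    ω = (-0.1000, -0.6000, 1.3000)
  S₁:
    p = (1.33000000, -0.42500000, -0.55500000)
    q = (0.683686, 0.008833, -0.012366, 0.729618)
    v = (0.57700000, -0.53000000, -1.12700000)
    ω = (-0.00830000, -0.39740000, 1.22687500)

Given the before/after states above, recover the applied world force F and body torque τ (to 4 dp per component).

F = (-2.3000, -3.0000, -2.7000)
τ = (0.1600, 0.2000, -0.1200)

ω₁ − ω₀ = (0.09170000, 0.20260000, -0.07312500)
precession coupling = (-0.0234, -0.0026, -0.0030)
τ = I·(Δω/dt) + ω₀×(Iω₀) = (0.1600, 0.2000, -0.1200)
velocity change Δv = (-0.02300000, -0.03000000, -0.02700000)
applied force F = (-2.3000, -3.0000, -2.7000)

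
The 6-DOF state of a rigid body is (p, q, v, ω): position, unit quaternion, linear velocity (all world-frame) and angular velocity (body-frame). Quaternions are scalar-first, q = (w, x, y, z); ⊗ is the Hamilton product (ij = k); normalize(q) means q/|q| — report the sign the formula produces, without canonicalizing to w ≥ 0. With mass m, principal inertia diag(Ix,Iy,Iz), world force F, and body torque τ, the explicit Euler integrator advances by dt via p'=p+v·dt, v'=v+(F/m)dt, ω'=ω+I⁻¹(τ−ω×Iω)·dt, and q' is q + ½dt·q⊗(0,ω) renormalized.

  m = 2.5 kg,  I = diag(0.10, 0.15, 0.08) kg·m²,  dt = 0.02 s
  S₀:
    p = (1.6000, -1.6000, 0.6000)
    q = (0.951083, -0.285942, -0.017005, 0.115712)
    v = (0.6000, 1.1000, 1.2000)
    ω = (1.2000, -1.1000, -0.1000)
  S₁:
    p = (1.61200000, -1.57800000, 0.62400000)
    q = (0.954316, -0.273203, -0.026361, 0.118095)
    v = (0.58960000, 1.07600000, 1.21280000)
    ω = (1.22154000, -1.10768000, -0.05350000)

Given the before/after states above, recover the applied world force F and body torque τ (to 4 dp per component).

Δω = ω₁−ω₀ = (0.02154000, -0.00768000, 0.04650000)
precession coupling = (-0.0077, -0.0024, -0.0660)
applied torque τ = (0.1000, -0.0600, 0.1200)
velocity change Δv = (-0.01040000, -0.02400000, 0.01280000)
applied force F = (-1.3000, -3.0000, 1.6000)

F = (-1.3000, -3.0000, 1.6000)
τ = (0.1000, -0.0600, 0.1200)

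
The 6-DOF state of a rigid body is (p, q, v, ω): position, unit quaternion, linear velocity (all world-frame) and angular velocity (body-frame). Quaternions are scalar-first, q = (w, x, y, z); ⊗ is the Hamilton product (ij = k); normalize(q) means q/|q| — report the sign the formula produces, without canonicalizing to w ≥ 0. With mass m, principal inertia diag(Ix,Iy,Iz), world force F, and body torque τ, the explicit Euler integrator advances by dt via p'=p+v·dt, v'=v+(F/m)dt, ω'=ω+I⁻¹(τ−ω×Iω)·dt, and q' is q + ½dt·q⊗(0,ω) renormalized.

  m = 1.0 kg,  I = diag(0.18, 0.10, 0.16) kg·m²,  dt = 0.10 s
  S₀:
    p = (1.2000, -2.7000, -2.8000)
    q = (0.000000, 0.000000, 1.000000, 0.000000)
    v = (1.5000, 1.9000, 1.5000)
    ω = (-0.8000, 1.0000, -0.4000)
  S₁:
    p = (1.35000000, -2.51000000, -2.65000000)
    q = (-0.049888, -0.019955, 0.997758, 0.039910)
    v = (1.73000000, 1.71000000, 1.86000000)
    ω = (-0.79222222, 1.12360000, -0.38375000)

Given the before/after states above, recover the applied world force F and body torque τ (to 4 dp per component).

velocity change Δv = (0.23000000, -0.19000000, 0.36000000)
m·(v₁−v₀)/dt = (2.3000, -1.9000, 3.6000)
rate change Δω = (0.00777778, 0.12360000, 0.01625000)
applied torque τ = (-0.0100, 0.1300, 0.0900)

F = (2.3000, -1.9000, 3.6000)
τ = (-0.0100, 0.1300, 0.0900)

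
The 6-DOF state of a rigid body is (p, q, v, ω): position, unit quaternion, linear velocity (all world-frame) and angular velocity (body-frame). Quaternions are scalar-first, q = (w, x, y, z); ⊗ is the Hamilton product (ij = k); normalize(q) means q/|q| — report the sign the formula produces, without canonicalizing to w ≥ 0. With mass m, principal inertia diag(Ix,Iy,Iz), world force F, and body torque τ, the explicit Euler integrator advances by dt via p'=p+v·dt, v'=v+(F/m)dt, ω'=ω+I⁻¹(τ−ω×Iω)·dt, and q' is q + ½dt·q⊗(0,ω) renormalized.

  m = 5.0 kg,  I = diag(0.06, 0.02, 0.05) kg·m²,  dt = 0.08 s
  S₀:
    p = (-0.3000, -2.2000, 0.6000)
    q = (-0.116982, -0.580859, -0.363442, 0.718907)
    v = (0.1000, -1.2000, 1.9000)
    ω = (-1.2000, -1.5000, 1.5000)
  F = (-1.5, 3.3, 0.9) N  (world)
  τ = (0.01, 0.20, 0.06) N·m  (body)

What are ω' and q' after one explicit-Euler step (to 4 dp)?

(τ − ω×Iω)/I = (1.2917, 10.9000, 2.6400)
new body rate ω' = (-1.0967, -0.6280, 1.7112)
Hamilton product q⊗(0,ω) = (-2.3205543, 0.6735759, 0.1840731, 0.2596851)
q + ½dt·q⊗(0,ω), renormalized = (-0.2088, -0.5513, -0.3544, 0.7259)

ω' = (-1.0967, -0.6280, 1.7112)
q' = (-0.2088, -0.5513, -0.3544, 0.7259)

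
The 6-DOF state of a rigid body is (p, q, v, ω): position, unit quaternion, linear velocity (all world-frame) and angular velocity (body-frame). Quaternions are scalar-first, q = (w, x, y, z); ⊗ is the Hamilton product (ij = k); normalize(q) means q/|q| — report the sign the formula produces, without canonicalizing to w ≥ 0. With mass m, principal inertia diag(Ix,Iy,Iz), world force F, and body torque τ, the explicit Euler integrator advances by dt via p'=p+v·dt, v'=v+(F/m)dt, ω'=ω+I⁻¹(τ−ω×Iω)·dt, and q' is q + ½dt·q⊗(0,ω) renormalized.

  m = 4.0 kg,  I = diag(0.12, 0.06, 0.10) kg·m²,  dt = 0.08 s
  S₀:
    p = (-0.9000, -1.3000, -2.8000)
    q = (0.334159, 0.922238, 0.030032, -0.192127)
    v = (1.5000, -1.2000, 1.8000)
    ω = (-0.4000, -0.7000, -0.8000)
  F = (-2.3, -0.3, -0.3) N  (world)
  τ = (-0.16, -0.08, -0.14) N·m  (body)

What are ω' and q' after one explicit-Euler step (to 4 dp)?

(τ − ω×Iω)/I = (-1.5200, -1.4400, -1.2320)
new body rate ω' = (-0.5216, -0.8152, -0.8986)
q⊗(0,ω) = (0.2362160, -0.2921781, 0.5807299, -0.9008810)
q' = normalize(q + ½dt·q⊗(0,ω)) = (0.3433, 0.9096, 0.0532, -0.2279)

ω' = (-0.5216, -0.8152, -0.8986)
q' = (0.3433, 0.9096, 0.0532, -0.2279)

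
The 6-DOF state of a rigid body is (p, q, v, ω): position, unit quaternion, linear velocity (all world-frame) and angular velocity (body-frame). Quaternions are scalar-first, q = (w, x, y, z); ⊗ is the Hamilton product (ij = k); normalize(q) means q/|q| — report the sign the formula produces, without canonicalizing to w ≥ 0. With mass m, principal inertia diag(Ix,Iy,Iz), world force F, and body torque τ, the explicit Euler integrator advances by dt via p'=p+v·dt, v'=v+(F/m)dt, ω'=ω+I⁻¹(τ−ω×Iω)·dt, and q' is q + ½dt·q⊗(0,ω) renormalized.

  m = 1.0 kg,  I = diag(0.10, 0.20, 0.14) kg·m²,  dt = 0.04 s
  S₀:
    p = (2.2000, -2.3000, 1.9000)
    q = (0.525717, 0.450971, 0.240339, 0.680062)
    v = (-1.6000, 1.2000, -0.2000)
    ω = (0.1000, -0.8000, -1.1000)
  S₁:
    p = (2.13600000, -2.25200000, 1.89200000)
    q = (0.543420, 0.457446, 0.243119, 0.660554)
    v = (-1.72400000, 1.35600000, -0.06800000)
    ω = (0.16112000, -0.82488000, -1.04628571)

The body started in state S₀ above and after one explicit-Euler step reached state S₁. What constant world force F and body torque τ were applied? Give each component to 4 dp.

ω₁ − ω₀ = (0.06112000, -0.02488000, 0.05371429)
applied torque τ = (0.1000, -0.1200, 0.1800)
velocity change Δv = (-0.12400000, 0.15600000, 0.13200000)
applied force F = (-3.1000, 3.9000, 3.3000)

F = (-3.1000, 3.9000, 3.3000)
τ = (0.1000, -0.1200, 0.1800)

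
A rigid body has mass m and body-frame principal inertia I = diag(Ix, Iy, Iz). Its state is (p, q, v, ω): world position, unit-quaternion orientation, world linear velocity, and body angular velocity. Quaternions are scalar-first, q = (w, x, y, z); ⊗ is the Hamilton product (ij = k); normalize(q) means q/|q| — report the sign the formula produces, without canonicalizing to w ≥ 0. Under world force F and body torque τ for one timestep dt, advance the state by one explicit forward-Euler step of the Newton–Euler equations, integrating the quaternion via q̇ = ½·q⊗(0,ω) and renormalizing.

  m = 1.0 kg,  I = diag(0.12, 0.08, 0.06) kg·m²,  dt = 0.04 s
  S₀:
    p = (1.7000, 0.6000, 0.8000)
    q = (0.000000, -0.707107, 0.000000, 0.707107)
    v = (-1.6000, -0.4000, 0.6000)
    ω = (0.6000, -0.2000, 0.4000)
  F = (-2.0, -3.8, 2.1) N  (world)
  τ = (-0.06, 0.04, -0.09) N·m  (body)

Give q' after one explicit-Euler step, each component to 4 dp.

2q̇ = q⊗(0,ω) = (0.1414214, 0.1414214, 0.7071070, 0.1414214)
updated quaternion q' = (0.0028, -0.7042, 0.0141, 0.7099)

q' = (0.0028, -0.7042, 0.0141, 0.7099)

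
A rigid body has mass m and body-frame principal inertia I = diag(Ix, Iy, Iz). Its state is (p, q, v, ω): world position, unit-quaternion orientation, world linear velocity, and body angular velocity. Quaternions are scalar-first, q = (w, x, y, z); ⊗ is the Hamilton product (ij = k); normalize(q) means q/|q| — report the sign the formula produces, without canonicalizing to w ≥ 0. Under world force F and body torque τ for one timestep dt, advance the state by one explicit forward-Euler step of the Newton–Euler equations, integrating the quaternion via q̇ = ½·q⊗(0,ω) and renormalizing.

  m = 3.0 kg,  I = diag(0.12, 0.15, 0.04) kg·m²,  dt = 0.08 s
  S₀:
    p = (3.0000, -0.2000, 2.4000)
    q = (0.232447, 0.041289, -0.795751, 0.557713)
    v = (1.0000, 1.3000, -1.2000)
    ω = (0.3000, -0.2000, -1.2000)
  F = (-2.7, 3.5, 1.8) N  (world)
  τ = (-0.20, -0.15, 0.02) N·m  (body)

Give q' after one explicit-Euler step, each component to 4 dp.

2q̇ = q⊗(0,ω) = (0.4977187, 1.1361779, 0.1703713, -0.0484689)
updated quaternion q' = (0.2520, 0.0866, -0.7879, 0.5551)

q' = (0.2520, 0.0866, -0.7879, 0.5551)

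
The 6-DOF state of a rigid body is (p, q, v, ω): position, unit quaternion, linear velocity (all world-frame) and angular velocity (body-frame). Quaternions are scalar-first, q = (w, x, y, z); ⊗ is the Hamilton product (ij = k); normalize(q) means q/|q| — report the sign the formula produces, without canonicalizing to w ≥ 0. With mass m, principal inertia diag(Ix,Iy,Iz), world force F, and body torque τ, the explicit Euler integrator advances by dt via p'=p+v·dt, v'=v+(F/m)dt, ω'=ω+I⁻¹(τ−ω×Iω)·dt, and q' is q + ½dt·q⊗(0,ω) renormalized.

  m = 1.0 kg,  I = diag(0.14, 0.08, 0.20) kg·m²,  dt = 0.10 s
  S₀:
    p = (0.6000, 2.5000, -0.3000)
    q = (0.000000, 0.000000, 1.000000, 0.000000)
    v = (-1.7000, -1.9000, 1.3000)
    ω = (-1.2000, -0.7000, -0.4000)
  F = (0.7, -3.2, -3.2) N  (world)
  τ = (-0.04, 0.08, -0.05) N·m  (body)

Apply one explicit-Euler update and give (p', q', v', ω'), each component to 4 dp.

angular accel α = (-0.5257, 1.3600, 0.0020)
ω + α·dt = (-1.2526, -0.5640, -0.3998)
Hamilton product q⊗(0,ω) = (0.7000000, -0.4000000, 0.0000000, 1.2000000)
updated quaternion q' = (0.0349, -0.0199, 0.9974, 0.0598)
linear accel F/m = (0.7000, -3.2000, -3.2000)
p' = p + v·dt = (0.4300, 2.3100, -0.1700)
new velocity v' = (-1.6300, -2.2200, 0.9800)

p' = (0.4300, 2.3100, -0.1700)
q' = (0.0349, -0.0199, 0.9974, 0.0598)
v' = (-1.6300, -2.2200, 0.9800)
ω' = (-1.2526, -0.5640, -0.3998)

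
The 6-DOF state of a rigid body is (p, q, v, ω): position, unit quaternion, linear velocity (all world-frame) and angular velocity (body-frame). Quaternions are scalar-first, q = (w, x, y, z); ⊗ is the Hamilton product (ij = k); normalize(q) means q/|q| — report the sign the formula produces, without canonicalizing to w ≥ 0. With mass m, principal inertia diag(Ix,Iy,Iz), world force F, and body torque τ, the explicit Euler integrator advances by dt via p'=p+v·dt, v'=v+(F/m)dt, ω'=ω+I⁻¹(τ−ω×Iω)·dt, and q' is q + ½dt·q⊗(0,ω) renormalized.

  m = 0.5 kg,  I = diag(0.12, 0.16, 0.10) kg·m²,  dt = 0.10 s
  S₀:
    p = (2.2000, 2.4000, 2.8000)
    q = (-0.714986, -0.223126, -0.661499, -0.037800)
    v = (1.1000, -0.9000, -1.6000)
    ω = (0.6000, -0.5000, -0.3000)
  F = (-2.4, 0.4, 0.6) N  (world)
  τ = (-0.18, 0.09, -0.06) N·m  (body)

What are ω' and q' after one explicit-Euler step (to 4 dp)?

ω' = (0.4575, -0.4415, -0.3480)
q' = (-0.7248, -0.2354, -0.6475, -0.0017)

gyro term ω×Iω = (-0.0090, -0.0036, -0.0120)
α = I⁻¹(τ − ω×Iω) = (-1.4250, 0.5850, -0.4800)
ω' = ω + α·dt = (0.4575, -0.4415, -0.3480)
Hamilton product q⊗(0,ω) = (-0.2082139, -0.2494419, 0.2678752, 0.7229582)
updated quaternion q' = (-0.7248, -0.2354, -0.6475, -0.0017)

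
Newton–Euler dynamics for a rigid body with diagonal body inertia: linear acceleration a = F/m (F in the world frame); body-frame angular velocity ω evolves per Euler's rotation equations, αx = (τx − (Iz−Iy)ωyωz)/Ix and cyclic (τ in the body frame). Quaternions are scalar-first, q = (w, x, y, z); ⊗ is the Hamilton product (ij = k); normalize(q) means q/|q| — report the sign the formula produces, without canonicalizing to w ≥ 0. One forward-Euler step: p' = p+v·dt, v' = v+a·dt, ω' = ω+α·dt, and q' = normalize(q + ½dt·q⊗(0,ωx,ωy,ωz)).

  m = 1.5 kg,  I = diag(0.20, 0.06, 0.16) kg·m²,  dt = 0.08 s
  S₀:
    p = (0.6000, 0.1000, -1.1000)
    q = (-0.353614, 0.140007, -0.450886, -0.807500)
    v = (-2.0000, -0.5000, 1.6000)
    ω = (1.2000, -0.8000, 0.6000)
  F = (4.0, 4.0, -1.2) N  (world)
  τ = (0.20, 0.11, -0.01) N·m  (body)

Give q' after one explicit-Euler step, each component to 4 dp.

q' = (-0.3547, 0.0862, -0.4808, -0.7973)

2q̇ = q⊗(0,ω) = (-0.0442172, -1.3408684, -0.7701130, 0.2168892)
q' = normalize(q + ½dt·q⊗(0,ω)) = (-0.3547, 0.0862, -0.4808, -0.7973)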